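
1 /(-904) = -1 /904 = -0.00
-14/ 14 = -1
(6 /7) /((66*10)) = 0.00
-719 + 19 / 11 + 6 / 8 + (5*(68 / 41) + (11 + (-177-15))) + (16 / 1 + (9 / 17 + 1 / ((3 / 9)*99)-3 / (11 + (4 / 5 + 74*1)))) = -1043800913 / 1196052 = -872.71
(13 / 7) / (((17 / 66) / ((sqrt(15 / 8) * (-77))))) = -4719 * sqrt(30) / 34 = -760.21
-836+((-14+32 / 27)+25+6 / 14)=-155620 / 189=-823.39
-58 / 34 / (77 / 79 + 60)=-2291 / 81889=-0.03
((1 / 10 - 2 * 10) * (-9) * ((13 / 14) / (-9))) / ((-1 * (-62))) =-2587 / 8680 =-0.30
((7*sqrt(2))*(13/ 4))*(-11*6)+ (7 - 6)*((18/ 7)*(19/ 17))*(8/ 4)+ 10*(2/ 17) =824/ 119 - 3003*sqrt(2)/ 2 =-2116.52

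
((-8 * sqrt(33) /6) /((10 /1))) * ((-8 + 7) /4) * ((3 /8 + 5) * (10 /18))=43 * sqrt(33) /432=0.57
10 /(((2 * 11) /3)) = 1.36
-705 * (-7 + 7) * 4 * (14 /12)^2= 0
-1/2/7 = -1/14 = -0.07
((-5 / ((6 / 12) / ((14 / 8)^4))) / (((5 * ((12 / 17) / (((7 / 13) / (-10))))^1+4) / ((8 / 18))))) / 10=285719 / 4218624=0.07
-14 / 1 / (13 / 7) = -98 / 13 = -7.54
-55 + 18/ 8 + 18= -139/ 4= -34.75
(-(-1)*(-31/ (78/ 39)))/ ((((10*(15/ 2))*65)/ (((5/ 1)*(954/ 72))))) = -0.21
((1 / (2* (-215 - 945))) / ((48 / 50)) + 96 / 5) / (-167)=-1069031 / 9298560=-0.11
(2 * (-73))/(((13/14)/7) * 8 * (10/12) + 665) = -21462/97885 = -0.22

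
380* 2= 760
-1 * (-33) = 33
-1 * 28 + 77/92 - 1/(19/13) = -48677/1748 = -27.85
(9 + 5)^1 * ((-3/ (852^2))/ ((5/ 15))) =-7/ 40328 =-0.00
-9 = -9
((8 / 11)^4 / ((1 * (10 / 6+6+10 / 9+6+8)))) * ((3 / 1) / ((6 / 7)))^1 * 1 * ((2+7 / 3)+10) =1849344 / 3001405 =0.62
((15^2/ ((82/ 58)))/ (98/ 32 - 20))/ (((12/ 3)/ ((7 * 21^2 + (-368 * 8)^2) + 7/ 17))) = -3846978127800/ 188887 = -20366558.46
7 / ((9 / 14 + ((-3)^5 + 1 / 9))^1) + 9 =8.97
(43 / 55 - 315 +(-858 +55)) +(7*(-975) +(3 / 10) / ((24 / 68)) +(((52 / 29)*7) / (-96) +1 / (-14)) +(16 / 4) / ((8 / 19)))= -2125477573 / 267960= -7932.07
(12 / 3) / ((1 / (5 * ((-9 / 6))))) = -30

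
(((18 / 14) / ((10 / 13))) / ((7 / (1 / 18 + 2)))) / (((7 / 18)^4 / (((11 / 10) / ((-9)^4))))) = 10582 / 2941225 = 0.00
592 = 592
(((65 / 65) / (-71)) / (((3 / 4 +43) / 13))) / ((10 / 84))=-312 / 8875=-0.04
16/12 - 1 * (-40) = 124/3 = 41.33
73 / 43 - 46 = -1905 / 43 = -44.30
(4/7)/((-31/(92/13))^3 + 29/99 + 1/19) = -5858848512/858248008709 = -0.01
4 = 4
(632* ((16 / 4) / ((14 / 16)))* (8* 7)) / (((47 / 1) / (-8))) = -1294336 / 47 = -27539.06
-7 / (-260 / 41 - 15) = 41 / 125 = 0.33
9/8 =1.12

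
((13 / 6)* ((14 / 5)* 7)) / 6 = 637 / 90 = 7.08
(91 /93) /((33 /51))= 1547 /1023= 1.51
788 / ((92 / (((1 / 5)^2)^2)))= 197 / 14375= 0.01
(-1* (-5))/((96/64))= 10/3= 3.33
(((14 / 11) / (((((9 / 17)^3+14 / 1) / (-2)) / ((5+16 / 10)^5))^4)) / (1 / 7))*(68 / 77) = 172043161572175354698443067151102839972493629312 / 2226456592000153793430328369140625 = 77272183158809.80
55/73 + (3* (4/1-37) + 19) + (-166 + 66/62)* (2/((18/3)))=-911254/6789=-134.23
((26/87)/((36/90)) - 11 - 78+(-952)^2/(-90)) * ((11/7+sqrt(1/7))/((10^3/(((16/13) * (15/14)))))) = -145822358/6927375 - 13256578 * sqrt(7)/6927375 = -26.11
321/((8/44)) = 3531/2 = 1765.50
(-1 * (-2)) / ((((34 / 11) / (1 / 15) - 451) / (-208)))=1.03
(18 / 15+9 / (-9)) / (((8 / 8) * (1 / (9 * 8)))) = 72 / 5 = 14.40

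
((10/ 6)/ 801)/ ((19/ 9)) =5/ 5073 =0.00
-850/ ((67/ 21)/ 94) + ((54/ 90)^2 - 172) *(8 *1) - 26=-44291026/ 1675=-26442.40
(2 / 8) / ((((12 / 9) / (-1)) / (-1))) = 0.19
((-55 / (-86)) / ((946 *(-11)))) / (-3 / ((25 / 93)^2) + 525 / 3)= -3125 / 6787368368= -0.00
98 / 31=3.16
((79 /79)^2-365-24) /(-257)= 388 /257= 1.51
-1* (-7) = 7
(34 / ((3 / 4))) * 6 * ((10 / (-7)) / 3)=-2720 / 21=-129.52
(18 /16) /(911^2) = 0.00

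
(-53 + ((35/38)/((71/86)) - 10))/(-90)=41741/60705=0.69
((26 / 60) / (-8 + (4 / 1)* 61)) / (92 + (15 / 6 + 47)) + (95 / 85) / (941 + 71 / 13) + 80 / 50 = 1.60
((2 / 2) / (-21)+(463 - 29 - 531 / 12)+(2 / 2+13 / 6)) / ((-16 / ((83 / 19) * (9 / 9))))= -2739083 / 25536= -107.26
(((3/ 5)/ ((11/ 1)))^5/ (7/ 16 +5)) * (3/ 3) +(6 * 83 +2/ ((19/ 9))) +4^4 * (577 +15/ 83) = 3412392422057968792/ 23016704321875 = 148257.21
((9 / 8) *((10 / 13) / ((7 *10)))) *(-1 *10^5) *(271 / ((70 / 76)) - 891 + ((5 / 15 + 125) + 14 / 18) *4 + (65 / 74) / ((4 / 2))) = 2677380625 / 23569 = 113597.55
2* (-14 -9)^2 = 1058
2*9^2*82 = 13284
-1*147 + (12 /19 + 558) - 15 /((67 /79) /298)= -6185463 /1273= -4858.97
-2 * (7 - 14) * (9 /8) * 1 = 63 /4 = 15.75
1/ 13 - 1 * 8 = -103/ 13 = -7.92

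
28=28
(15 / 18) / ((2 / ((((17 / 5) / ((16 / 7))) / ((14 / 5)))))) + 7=2773 / 384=7.22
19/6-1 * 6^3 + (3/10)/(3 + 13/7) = -217027/1020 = -212.77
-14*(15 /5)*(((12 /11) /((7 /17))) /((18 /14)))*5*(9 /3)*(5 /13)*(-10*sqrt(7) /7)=102000*sqrt(7) /143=1887.18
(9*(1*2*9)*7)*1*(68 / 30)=12852 / 5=2570.40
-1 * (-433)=433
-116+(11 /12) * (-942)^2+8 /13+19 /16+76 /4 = 169170935 /208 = 813321.80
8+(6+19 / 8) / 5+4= 547 / 40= 13.68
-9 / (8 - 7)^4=-9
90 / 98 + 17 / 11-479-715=-642238 / 539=-1191.54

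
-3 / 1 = -3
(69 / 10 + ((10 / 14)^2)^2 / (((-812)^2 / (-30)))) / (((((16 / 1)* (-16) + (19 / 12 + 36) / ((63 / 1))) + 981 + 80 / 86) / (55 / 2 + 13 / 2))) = 538981319888433 / 1669160452709855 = 0.32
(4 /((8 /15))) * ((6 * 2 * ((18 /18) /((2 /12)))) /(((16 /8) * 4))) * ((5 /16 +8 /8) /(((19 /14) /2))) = 19845 /152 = 130.56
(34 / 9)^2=1156 / 81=14.27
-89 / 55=-1.62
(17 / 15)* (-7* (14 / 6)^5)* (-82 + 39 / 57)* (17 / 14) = 500293969 / 9234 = 54179.55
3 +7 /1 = 10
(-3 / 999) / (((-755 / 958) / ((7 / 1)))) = 6706 / 251415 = 0.03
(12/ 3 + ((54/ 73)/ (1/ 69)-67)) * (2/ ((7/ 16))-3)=-9603/ 511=-18.79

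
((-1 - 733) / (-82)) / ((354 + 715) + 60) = 0.01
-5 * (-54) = 270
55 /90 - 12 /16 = -5 /36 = -0.14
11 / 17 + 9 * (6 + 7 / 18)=1977 / 34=58.15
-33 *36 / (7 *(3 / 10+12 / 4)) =-51.43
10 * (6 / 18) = 10 / 3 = 3.33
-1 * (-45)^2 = -2025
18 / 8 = 9 / 4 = 2.25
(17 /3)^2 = 289 /9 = 32.11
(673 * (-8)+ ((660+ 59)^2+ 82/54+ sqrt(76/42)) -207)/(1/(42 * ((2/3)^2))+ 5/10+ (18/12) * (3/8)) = 16 * sqrt(798)/375+ 1546387472/3375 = 458190.09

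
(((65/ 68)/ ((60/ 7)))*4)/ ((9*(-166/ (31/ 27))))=-2821/ 8228952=-0.00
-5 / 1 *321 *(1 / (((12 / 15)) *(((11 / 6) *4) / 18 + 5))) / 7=-53.00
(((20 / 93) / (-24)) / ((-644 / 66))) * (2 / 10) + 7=419255 / 59892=7.00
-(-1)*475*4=1900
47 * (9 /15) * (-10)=-282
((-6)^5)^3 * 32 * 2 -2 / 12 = -180551034077185 / 6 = -30091839012864.17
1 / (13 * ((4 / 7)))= 7 / 52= 0.13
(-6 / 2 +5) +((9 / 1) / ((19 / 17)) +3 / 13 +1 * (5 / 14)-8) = 9131 / 3458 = 2.64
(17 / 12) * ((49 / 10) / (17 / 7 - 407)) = -5831 / 339840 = -0.02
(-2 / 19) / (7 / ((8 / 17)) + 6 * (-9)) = 16 / 5947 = 0.00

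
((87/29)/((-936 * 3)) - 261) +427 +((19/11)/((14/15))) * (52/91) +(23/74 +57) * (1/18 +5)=2842273633/6222216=456.79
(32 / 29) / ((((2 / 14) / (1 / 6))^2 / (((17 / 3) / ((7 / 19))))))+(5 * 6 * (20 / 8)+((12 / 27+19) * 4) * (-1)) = 15913 / 783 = 20.32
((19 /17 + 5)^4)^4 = 187298124572719231164840669085696 /48661191875666868481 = 3849024599547.02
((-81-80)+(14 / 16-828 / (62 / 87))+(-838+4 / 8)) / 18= -535555 / 4464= -119.97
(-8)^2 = 64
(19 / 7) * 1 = 2.71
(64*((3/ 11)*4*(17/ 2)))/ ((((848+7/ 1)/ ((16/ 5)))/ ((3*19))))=34816/ 275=126.60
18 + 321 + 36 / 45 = 1699 / 5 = 339.80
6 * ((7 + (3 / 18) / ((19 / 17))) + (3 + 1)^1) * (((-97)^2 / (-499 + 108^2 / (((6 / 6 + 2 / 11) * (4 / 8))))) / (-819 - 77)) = -155464907 / 4258059904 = -0.04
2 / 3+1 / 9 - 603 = -602.22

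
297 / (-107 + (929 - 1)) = 297 / 821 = 0.36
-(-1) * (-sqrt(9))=-3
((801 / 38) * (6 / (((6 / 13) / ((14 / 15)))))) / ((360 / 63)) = 170079 / 3800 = 44.76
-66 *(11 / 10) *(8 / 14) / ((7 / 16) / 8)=-185856 / 245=-758.60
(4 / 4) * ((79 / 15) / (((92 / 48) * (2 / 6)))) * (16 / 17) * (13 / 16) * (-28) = -345072 / 1955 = -176.51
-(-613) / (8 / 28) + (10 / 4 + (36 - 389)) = 1795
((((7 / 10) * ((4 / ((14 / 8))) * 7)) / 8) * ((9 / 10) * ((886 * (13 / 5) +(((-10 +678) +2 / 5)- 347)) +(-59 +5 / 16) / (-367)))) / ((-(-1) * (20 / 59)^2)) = 3380542367517 / 117440000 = 28785.27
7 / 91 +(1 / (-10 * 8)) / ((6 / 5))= 83 / 1248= 0.07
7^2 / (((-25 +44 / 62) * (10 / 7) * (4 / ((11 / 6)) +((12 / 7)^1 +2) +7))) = -818741 / 7477290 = -0.11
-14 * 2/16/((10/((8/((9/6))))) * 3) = -14/45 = -0.31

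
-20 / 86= -10 / 43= -0.23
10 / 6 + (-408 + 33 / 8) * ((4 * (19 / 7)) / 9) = -20393 / 42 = -485.55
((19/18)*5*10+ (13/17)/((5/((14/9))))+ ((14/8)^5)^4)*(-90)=-6536129.32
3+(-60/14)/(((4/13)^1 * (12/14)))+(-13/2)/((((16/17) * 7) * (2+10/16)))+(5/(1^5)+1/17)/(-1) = -46693/2499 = -18.68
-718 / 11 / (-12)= 359 / 66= 5.44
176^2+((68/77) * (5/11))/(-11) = 288603052/9317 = 30975.96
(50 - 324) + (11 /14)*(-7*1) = -559 /2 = -279.50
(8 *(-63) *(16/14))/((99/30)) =-1920/11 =-174.55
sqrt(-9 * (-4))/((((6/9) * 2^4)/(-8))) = -9/2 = -4.50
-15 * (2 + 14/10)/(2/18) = -459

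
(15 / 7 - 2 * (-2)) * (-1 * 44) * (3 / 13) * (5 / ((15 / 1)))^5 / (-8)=473 / 14742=0.03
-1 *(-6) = 6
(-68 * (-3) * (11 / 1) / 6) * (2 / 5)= 748 / 5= 149.60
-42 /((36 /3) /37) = -259 /2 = -129.50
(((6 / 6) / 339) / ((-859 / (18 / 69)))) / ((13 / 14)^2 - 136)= 392 / 59133313467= 0.00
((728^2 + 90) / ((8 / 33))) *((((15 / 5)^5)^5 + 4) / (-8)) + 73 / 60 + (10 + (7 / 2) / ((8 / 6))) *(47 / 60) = -18526433572515373579 / 80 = -231580419656442169.74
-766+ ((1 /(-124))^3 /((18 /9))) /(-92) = -268727213055 /350818816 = -766.00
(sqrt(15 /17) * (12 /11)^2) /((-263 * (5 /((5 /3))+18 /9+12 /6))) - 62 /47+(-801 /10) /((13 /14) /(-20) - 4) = 983870 /53251 - 144 * sqrt(255) /3786937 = 18.48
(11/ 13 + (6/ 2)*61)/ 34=1195/ 221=5.41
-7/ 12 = -0.58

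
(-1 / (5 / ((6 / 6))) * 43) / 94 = -43 / 470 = -0.09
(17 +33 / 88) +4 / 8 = 143 / 8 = 17.88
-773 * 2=-1546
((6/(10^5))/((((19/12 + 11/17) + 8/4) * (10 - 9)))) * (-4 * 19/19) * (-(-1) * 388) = -59364/2696875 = -0.02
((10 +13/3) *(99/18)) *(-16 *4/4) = -3784/3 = -1261.33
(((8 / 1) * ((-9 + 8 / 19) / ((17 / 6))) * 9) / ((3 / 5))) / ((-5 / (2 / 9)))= 5216 / 323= 16.15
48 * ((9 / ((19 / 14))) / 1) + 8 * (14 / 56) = 6086 / 19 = 320.32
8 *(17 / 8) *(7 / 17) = 7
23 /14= 1.64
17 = 17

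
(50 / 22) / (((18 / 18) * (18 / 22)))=2.78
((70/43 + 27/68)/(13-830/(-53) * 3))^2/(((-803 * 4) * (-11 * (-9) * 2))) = -98478598969/54951116297491852416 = -0.00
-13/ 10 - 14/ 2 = -83/ 10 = -8.30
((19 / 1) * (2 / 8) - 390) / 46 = -67 / 8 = -8.38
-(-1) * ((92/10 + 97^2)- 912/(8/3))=45381/5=9076.20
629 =629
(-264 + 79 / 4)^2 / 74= 954529 / 1184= 806.19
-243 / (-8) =243 / 8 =30.38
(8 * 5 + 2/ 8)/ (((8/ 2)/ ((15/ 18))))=805/ 96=8.39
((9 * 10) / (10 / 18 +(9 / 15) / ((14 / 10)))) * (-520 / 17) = -1474200 / 527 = -2797.34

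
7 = 7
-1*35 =-35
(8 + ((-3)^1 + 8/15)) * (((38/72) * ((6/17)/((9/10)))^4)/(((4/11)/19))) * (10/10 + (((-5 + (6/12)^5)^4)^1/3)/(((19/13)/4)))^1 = 6016242233593625/2992708435968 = 2010.30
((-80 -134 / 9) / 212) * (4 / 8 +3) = -2989 / 1908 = -1.57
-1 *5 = -5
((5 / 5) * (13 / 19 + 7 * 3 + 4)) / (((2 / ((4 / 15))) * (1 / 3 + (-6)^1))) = -976 / 1615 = -0.60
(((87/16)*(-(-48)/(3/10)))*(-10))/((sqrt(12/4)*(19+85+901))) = -580*sqrt(3)/201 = -5.00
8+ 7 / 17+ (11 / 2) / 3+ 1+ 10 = 2167 / 102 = 21.25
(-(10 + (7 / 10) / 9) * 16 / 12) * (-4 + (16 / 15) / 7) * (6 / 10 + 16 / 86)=123852664 / 3047625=40.64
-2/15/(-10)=1/75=0.01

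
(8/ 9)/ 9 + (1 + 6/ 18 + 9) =845/ 81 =10.43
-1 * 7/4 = -7/4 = -1.75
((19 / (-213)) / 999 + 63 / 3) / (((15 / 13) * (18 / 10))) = 58090604 / 5745249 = 10.11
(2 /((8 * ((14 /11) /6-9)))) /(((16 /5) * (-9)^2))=-11 /100224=-0.00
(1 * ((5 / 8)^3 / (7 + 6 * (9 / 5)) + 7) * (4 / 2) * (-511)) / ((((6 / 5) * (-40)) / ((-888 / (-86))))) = 6042696107 / 3918848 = 1541.96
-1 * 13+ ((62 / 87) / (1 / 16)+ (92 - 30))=60.40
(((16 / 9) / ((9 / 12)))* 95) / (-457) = -6080 / 12339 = -0.49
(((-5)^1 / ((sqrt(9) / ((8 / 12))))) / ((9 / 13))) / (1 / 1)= -130 / 81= -1.60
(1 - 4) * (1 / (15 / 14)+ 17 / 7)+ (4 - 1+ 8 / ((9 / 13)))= 1408 / 315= 4.47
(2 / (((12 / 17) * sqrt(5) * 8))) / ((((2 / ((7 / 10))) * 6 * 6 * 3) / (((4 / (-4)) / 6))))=-119 * sqrt(5) / 3110400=-0.00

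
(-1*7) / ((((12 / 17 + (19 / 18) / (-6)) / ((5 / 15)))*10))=-306 / 695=-0.44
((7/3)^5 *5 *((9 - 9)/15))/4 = 0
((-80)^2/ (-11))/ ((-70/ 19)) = 12160/ 77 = 157.92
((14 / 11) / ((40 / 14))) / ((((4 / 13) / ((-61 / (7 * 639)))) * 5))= -5551 / 1405800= -0.00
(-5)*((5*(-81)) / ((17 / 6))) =12150 / 17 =714.71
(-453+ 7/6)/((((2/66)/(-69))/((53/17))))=109055397/34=3207511.68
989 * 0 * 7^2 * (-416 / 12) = 0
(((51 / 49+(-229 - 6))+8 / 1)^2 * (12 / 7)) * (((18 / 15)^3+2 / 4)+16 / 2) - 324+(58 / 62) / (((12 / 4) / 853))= 174899649045679 / 195381375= 895170.53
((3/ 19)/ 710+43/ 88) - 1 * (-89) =89.49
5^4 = 625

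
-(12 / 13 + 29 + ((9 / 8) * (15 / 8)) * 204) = -95729 / 208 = -460.24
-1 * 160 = -160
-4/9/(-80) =0.01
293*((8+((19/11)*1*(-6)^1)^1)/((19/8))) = -60944/209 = -291.60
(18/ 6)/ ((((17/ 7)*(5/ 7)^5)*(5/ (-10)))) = -705894/ 53125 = -13.29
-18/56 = -9/28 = -0.32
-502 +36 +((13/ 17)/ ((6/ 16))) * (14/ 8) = -23584/ 51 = -462.43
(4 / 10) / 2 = 1 / 5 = 0.20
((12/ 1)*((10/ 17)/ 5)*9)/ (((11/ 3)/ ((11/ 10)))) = 324/ 85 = 3.81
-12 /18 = -2 /3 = -0.67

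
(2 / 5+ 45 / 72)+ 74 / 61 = 5461 / 2440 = 2.24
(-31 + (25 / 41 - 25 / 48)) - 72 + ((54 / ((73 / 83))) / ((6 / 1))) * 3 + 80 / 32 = -10015169 / 143664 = -69.71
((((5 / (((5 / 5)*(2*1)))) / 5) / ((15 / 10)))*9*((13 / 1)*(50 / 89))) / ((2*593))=975 / 52777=0.02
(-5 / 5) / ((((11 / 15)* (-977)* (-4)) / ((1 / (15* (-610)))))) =1 / 26222680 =0.00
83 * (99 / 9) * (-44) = -40172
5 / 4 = 1.25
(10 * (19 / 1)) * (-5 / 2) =-475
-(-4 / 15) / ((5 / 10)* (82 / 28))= 112 / 615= 0.18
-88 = -88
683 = 683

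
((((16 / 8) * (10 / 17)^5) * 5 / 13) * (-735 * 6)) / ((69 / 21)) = -30870000000 / 424537243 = -72.71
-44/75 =-0.59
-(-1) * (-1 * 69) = -69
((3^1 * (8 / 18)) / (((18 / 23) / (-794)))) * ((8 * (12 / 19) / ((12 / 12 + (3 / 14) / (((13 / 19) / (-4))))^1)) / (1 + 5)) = 2312128 / 513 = 4507.07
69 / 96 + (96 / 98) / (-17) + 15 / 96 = 5447 / 6664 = 0.82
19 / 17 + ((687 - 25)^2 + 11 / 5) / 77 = 5692.63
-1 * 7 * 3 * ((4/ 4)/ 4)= -21/ 4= -5.25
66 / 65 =1.02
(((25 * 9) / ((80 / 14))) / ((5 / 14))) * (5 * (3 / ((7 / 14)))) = 6615 / 2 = 3307.50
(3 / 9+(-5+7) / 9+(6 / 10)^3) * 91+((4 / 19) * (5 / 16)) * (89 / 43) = 258633409 / 3676500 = 70.35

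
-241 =-241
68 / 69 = 0.99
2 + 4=6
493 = 493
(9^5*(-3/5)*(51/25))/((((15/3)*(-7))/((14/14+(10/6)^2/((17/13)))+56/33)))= 479123586/48125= 9955.81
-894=-894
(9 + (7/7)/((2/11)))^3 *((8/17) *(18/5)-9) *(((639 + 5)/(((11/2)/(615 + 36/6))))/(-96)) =504756378063/29920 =16870199.80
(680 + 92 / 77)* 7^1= 52452 / 11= 4768.36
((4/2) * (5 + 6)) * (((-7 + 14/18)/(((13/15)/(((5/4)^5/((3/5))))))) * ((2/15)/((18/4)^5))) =-1203125/20726199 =-0.06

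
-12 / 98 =-6 / 49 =-0.12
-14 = -14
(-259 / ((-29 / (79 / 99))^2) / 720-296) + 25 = -1608305728339 / 5934701520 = -271.00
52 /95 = 0.55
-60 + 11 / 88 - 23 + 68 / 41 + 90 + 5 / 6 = 9463 / 984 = 9.62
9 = 9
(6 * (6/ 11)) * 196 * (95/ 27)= 74480/ 33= 2256.97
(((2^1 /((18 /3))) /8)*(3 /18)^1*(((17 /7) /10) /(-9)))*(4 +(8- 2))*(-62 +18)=187 /2268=0.08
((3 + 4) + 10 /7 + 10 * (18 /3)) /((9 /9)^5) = 479 /7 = 68.43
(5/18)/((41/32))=80/369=0.22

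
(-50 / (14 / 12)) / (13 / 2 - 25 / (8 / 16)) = 200 / 203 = 0.99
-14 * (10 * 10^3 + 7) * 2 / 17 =-280196 / 17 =-16482.12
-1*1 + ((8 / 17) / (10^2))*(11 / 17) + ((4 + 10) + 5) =130072 / 7225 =18.00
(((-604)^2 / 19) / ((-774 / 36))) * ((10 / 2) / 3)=-3648160 / 2451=-1488.44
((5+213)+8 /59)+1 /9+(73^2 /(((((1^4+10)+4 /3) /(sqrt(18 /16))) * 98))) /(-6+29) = 47961 * sqrt(2) /333592+115889 /531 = 218.45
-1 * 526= -526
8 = 8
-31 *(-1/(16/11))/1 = 341/16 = 21.31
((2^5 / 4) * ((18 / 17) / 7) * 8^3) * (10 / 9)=81920 / 119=688.40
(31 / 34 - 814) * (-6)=82935 / 17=4878.53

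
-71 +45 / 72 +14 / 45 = -25223 / 360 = -70.06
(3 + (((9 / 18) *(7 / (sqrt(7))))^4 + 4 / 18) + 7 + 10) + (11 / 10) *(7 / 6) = 17689 / 720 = 24.57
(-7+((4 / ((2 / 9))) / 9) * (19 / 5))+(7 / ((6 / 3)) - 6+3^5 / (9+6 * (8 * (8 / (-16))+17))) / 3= 0.70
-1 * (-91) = 91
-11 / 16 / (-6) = 11 / 96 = 0.11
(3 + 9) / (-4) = -3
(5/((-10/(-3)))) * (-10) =-15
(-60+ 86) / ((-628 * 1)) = -13 / 314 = -0.04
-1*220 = -220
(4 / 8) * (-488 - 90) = -289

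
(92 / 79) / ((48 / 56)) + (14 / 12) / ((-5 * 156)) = 501767 / 369720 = 1.36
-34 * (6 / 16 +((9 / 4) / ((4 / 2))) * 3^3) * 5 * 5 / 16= -52275 / 32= -1633.59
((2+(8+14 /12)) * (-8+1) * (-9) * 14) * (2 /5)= 19698 /5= 3939.60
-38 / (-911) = 38 / 911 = 0.04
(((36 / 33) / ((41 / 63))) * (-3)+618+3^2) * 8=2244072 / 451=4975.77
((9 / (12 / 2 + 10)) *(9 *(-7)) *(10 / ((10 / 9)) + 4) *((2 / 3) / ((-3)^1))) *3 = 2457 / 8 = 307.12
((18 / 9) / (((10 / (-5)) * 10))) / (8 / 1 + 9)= -1 / 170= -0.01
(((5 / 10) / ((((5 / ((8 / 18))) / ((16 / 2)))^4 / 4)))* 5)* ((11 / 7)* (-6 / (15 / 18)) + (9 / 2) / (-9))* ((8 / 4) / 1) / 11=-1734344704 / 315748125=-5.49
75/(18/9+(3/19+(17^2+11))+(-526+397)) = 285/658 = 0.43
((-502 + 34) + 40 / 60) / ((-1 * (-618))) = -701 / 927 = -0.76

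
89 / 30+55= 1739 / 30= 57.97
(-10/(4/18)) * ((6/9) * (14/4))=-105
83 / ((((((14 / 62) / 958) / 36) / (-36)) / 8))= -25556435712 / 7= -3650919387.43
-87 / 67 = -1.30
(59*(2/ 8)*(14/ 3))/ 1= 413/ 6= 68.83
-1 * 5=-5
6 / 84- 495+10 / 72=-124687 / 252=-494.79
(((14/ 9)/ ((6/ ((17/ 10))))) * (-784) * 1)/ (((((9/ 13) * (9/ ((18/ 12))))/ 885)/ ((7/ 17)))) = -7366268/ 243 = -30313.86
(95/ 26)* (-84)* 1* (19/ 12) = -12635/ 26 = -485.96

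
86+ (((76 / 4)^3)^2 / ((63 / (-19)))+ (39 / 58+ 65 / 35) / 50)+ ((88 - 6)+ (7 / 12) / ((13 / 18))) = -4814080500713 / 339300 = -14188271.44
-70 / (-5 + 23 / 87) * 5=15225 / 206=73.91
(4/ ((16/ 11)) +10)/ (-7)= -51/ 28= -1.82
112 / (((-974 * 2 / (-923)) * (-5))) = -25844 / 2435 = -10.61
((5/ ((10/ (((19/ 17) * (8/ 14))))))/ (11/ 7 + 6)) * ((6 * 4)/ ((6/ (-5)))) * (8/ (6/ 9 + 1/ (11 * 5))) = -1003200/ 101813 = -9.85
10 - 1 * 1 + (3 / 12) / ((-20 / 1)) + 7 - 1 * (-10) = 2079 / 80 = 25.99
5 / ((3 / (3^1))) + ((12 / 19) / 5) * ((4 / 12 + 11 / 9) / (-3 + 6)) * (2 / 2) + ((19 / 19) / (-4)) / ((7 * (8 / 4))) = 241681 / 47880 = 5.05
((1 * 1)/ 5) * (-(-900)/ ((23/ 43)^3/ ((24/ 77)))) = 343470240/ 936859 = 366.62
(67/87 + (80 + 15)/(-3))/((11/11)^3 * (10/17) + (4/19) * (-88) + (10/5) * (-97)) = 36176/248153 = 0.15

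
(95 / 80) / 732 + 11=128851 / 11712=11.00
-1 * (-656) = 656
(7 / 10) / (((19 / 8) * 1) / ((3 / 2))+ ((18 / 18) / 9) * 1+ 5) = 126 / 1205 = 0.10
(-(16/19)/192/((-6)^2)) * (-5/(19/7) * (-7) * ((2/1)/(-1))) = 245/77976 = 0.00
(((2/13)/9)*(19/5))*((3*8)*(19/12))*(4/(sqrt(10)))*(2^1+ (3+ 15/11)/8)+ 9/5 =9/5+ 80864*sqrt(10)/32175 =9.75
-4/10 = -2/5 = -0.40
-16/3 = -5.33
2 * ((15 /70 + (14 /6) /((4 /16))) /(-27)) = -401 /567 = -0.71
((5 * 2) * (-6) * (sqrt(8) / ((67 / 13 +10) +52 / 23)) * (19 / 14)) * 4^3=-21815040 * sqrt(2) / 36449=-846.42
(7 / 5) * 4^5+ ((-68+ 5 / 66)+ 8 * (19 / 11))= 455233 / 330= 1379.49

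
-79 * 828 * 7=-457884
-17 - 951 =-968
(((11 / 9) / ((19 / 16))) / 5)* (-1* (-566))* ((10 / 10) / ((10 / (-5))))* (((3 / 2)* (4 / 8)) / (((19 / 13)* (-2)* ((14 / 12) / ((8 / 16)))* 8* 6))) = 40469 / 303240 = 0.13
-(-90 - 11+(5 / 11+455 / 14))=68.05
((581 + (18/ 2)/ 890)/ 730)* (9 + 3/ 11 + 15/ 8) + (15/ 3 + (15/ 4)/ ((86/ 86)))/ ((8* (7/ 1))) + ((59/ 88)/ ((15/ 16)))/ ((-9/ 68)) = 3.63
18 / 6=3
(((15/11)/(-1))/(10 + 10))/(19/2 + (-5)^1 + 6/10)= -5/374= -0.01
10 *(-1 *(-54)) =540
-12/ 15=-4/ 5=-0.80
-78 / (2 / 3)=-117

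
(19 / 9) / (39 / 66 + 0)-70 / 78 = 313 / 117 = 2.68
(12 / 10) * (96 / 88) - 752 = -41288 / 55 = -750.69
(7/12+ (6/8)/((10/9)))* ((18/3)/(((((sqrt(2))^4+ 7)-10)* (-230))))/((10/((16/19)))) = -151/54625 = -0.00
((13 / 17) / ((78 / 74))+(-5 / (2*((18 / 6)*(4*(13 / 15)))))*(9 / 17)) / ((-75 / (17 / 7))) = -3173 / 163800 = -0.02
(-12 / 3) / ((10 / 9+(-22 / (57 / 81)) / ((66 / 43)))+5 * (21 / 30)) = 1368 / 5389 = 0.25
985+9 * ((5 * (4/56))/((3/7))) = 1985/2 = 992.50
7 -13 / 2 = 1 / 2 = 0.50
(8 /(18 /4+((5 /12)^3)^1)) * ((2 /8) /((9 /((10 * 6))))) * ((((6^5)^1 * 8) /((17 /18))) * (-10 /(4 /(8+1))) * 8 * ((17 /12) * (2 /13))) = -773967052800 /102713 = -7535239.48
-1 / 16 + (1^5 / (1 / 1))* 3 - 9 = -97 / 16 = -6.06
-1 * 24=-24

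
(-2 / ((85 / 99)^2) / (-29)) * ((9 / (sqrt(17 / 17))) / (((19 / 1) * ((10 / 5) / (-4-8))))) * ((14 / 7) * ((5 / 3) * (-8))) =5645376 / 796195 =7.09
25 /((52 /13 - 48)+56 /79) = -395 /684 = -0.58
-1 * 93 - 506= -599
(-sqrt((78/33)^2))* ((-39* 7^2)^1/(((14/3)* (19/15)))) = 159705/209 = 764.14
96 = 96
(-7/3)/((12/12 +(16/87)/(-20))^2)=-441525/185761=-2.38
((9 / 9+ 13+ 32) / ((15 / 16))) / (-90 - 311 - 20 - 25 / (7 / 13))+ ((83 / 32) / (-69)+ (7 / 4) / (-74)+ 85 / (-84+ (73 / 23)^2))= -2866057139967 / 2177846930080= -1.32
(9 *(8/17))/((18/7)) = 28/17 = 1.65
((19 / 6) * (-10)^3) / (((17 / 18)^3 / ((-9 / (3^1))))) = 55404000 / 4913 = 11277.02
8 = 8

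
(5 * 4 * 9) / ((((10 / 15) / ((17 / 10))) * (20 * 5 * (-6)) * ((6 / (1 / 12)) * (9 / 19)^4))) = -2215457 / 10497600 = -0.21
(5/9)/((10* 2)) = 1/36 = 0.03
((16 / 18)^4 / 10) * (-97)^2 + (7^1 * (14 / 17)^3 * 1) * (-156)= -3626774624 / 161170965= -22.50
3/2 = 1.50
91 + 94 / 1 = 185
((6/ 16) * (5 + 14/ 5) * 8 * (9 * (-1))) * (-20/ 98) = 2106/ 49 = 42.98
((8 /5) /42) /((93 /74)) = 296 /9765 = 0.03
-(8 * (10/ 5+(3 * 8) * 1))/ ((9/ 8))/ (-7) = 1664/ 63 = 26.41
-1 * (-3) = 3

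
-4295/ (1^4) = -4295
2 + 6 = 8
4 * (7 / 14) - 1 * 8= -6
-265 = -265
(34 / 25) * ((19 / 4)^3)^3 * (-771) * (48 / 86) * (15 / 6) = -12688402964368059 / 7045120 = -1801020133.71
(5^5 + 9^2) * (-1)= -3206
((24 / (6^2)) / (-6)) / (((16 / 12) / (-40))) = 10 / 3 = 3.33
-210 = -210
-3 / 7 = -0.43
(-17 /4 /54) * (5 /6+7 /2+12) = -833 /648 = -1.29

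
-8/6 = -4/3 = -1.33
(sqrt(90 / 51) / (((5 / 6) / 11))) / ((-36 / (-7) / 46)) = 156.84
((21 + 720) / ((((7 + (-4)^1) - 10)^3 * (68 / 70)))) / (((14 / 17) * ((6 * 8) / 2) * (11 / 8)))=-1235 / 15092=-0.08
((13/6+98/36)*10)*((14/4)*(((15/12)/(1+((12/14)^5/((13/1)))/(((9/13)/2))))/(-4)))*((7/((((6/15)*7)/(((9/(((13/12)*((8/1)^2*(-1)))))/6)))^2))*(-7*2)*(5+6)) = 1455906375/466558976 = 3.12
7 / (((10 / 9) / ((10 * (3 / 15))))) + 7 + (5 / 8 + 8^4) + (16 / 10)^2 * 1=4118.78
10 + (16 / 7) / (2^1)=78 / 7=11.14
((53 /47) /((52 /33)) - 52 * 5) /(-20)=12.96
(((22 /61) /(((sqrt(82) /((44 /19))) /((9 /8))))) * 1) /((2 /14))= 7623 * sqrt(82) /95038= 0.73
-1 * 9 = -9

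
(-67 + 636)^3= 184220009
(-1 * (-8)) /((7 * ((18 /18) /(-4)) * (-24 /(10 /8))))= 5 /21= 0.24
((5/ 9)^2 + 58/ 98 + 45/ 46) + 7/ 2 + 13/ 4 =3150767/ 365148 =8.63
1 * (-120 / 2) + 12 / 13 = -768 / 13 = -59.08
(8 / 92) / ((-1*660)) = -1 / 7590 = -0.00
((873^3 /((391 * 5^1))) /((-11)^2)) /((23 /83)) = 55223105211 /5440765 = 10149.88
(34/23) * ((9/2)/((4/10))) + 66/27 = 7897/414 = 19.07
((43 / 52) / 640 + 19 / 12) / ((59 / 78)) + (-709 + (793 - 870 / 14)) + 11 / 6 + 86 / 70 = 8568401 / 317184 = 27.01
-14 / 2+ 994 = 987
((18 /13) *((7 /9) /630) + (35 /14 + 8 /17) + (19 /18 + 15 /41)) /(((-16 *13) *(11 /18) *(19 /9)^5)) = -13223374011 /16041692122885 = -0.00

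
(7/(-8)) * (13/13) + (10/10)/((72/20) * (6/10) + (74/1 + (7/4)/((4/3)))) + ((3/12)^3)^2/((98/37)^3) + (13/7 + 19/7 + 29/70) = 351882721978299/85333135032320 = 4.12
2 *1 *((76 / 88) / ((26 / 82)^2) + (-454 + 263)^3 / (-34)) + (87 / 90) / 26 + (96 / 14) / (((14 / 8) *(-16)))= 38084197247171 / 92912820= 409891.74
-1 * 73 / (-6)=73 / 6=12.17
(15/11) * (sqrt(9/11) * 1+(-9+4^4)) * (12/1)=540 * sqrt(11)/121+44460/11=4056.62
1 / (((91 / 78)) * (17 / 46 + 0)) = 2.32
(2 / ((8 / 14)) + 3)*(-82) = -533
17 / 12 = 1.42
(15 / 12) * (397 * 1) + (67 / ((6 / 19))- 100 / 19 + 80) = 178559 / 228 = 783.15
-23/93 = -0.25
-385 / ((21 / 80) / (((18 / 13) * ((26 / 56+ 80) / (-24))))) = 619575 / 91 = 6808.52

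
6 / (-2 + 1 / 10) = -60 / 19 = -3.16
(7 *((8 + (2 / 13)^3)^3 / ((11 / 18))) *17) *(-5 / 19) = -26272.78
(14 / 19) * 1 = 14 / 19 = 0.74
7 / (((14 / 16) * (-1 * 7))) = -8 / 7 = -1.14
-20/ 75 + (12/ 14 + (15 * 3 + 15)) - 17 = 43.59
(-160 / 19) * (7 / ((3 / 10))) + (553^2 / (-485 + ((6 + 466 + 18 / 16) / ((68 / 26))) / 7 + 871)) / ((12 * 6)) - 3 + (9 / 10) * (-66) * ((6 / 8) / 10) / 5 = -1341383171831 / 7057341000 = -190.07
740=740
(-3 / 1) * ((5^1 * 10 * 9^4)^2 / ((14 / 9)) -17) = -1452826833393 / 7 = -207546690484.71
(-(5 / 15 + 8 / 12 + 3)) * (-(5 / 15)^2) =4 / 9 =0.44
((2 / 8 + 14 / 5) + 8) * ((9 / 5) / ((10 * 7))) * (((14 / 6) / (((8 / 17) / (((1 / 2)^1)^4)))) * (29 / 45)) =108953 / 1920000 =0.06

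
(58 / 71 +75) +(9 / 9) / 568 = 43065 / 568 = 75.82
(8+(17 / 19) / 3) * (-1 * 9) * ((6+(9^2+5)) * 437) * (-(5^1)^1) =15013020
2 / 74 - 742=-27453 / 37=-741.97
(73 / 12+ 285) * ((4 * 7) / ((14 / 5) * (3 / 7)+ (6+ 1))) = 993.94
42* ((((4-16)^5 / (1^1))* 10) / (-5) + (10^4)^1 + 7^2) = 21323946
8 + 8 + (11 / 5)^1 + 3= 106 / 5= 21.20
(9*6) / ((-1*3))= -18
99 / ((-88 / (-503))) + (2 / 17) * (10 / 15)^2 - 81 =593551 / 1224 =484.93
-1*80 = -80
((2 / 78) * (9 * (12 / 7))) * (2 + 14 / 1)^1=576 / 91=6.33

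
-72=-72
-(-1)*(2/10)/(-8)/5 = -1/200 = -0.00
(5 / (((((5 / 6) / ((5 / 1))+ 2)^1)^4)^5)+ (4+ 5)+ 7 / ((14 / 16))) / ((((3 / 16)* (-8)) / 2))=-1292337609815063163097988 / 57014891324642398316403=-22.67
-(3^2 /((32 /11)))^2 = -9801 /1024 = -9.57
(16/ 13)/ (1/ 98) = 1568/ 13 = 120.62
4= 4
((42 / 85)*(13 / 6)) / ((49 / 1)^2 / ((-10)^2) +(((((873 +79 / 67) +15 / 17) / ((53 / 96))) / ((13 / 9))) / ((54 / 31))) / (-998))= 5989187620 / 130787902047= 0.05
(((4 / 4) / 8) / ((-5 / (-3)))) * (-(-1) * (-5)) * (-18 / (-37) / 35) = -27 / 5180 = -0.01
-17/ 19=-0.89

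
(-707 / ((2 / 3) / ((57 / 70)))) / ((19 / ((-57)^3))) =8417021.85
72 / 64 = 9 / 8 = 1.12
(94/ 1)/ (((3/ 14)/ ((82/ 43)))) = 107912/ 129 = 836.53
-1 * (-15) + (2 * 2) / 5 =15.80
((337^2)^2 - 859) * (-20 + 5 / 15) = -253659032406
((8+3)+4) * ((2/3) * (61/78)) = 305/39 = 7.82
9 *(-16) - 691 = -835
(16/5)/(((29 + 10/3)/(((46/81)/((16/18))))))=92/1455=0.06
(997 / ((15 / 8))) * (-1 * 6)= -15952 / 5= -3190.40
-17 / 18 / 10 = -17 / 180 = -0.09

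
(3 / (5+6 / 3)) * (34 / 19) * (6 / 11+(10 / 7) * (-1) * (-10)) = 116484 / 10241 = 11.37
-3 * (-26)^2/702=-26/9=-2.89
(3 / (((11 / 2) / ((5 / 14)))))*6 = 90 / 77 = 1.17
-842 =-842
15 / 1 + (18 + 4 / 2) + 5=40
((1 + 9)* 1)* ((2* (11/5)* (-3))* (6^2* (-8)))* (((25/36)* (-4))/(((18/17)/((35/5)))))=-2094400/3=-698133.33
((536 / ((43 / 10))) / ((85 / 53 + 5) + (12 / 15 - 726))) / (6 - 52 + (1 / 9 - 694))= 1065300 / 4543881853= 0.00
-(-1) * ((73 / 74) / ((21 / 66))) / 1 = 803 / 259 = 3.10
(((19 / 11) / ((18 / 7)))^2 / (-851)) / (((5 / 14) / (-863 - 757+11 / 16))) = 3208130107 / 1334504160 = 2.40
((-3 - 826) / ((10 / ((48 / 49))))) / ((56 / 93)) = -231291 / 1715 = -134.86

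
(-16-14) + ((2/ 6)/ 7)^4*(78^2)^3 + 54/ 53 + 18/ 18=147349264469/ 127253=1157923.70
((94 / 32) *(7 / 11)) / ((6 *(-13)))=-329 / 13728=-0.02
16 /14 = 8 /7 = 1.14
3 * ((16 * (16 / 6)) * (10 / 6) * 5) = 3200 / 3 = 1066.67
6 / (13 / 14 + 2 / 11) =308 / 57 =5.40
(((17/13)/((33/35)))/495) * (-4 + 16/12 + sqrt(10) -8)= -3808/127413 + 119 * sqrt(10)/42471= -0.02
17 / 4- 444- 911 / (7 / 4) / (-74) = -448293 / 1036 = -432.72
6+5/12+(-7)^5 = -201607/12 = -16800.58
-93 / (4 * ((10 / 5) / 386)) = -17949 / 4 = -4487.25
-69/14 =-4.93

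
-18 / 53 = -0.34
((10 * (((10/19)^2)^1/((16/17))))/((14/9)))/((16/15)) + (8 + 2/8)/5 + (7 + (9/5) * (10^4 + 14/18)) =14565081207/808640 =18011.82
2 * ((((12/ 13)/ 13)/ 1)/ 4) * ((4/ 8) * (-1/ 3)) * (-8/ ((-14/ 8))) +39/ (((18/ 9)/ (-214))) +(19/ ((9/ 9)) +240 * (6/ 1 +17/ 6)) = -2406254/ 1183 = -2034.03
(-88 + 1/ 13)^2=1306449/ 169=7730.47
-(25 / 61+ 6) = -391 / 61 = -6.41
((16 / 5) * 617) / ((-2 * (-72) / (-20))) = -274.22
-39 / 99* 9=-39 / 11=-3.55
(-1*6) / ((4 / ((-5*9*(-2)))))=-135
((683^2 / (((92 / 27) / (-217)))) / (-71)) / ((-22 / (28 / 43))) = -19132113357 / 1544818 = -12384.70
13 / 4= 3.25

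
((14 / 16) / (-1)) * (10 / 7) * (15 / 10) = -15 / 8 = -1.88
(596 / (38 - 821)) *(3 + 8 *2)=-11324 / 783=-14.46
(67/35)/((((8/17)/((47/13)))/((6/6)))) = 53533/3640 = 14.71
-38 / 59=-0.64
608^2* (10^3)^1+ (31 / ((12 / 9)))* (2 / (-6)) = 1478655969 / 4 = 369663992.25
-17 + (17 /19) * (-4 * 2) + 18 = -6.16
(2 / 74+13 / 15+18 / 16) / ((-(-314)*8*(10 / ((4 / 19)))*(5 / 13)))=116519 / 2648904000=0.00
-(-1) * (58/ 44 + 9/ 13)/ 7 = 575/ 2002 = 0.29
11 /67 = 0.16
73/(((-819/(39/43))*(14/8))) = -292/6321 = -0.05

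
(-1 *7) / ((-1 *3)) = 7 / 3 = 2.33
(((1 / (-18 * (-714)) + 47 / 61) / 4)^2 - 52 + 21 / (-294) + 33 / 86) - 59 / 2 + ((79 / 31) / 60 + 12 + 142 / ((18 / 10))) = 641053218581958809 / 65542234001045760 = 9.78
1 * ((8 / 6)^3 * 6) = 128 / 9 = 14.22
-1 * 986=-986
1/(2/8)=4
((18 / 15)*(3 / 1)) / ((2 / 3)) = 27 / 5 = 5.40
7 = 7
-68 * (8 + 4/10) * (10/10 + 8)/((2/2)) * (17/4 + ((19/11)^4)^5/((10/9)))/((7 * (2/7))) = -2174162256331079002955840667339/16818749873314000230025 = -129270146.28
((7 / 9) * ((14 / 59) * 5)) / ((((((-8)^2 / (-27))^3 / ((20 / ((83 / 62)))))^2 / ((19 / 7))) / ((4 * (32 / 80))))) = 5.04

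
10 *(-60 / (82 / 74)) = -22200 / 41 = -541.46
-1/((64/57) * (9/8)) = -19/24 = -0.79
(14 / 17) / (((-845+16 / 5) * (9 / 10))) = -700 / 643977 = -0.00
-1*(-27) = 27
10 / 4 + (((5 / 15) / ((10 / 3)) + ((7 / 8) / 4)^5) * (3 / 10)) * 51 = 6774075403 / 1677721600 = 4.04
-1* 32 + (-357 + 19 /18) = -6983 /18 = -387.94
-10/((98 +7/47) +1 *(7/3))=-705/7084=-0.10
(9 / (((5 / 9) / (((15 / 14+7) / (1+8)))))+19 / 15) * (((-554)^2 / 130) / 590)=63.20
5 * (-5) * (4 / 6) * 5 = -250 / 3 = -83.33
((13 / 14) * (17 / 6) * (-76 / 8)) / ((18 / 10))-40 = -81475 / 1512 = -53.89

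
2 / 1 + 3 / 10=23 / 10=2.30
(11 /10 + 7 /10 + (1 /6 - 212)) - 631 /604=-1912367 /9060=-211.08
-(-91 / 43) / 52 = 7 / 172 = 0.04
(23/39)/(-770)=-23/30030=-0.00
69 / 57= 23 / 19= 1.21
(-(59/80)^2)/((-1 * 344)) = 3481/2201600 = 0.00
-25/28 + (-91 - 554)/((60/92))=-27717/28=-989.89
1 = 1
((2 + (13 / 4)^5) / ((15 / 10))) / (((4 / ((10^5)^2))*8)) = 1215302734375 / 16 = 75956420898.44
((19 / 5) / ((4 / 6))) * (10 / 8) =57 / 8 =7.12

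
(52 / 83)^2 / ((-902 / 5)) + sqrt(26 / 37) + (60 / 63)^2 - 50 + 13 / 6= -128599060591 / 2740320198 + sqrt(962) / 37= -46.09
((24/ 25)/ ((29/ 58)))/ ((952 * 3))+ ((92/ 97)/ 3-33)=-28294643/ 865725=-32.68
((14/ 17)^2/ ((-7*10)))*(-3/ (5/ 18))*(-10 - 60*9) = -16632/ 289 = -57.55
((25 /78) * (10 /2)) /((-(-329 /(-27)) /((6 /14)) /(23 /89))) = -0.01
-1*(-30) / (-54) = -5 / 9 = -0.56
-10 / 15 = -2 / 3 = -0.67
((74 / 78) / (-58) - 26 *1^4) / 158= -58849 / 357396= -0.16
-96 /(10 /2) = -96 /5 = -19.20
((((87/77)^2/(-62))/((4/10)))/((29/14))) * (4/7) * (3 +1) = -10440/183799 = -0.06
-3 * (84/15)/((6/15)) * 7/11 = -294/11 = -26.73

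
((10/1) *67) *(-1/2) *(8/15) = -536/3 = -178.67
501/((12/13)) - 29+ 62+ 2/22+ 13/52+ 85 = 7272/11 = 661.09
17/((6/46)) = 391/3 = 130.33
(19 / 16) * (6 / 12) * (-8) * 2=-19 / 2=-9.50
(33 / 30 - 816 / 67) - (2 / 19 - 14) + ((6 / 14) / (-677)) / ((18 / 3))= 84926806 / 30163735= 2.82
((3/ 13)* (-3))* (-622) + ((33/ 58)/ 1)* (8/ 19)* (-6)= 3074202/ 7163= 429.18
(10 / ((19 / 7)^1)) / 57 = 70 / 1083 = 0.06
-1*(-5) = 5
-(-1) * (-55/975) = -11/195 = -0.06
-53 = -53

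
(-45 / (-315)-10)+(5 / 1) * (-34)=-1259 / 7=-179.86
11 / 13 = 0.85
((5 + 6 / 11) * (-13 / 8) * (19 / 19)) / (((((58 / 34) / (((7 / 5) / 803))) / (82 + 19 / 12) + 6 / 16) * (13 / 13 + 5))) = -94650101 / 761364846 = -0.12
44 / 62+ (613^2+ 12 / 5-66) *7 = 407640469 / 155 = 2629938.51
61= 61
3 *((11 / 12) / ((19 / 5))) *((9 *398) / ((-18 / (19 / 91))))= -10945 / 364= -30.07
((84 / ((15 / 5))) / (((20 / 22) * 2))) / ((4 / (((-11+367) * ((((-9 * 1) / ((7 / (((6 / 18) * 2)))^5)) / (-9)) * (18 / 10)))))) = 31328 / 1620675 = 0.02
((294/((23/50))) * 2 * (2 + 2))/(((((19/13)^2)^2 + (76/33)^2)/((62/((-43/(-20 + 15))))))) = 226777675924800/60702427609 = 3735.89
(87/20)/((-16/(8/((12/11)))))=-319/160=-1.99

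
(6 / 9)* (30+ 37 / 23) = 1454 / 69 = 21.07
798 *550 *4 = 1755600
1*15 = 15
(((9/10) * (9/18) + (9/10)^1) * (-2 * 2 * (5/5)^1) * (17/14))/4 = -459/280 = -1.64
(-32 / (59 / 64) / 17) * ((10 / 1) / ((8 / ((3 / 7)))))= -7680 / 7021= -1.09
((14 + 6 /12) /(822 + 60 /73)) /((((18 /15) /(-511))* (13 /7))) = -37862545 /9370296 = -4.04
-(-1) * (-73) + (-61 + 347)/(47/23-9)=-9129/80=-114.11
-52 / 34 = -26 / 17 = -1.53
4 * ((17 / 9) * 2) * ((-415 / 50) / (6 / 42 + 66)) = -39508 / 20835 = -1.90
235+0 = 235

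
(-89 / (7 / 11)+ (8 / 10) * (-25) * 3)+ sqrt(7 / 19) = -1399 / 7+ sqrt(133) / 19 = -199.25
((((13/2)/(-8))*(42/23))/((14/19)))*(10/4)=-3705/736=-5.03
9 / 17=0.53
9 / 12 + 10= 43 / 4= 10.75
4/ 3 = 1.33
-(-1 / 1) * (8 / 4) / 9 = 2 / 9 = 0.22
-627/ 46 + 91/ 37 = -19013/ 1702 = -11.17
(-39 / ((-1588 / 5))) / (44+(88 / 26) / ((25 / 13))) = 375 / 139744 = 0.00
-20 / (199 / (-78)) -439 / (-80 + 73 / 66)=13888746 / 1036193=13.40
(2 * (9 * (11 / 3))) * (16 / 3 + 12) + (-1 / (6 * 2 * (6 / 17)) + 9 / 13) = 1071211 / 936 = 1144.46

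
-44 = -44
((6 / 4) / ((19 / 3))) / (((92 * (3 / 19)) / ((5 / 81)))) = 5 / 4968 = 0.00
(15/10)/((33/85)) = 85/22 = 3.86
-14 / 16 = -7 / 8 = -0.88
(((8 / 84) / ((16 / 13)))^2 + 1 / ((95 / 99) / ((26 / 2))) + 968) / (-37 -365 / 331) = -871132215773 / 33816303360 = -25.76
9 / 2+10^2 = 209 / 2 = 104.50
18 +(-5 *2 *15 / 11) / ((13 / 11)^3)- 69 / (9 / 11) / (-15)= 1518661 / 98865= 15.36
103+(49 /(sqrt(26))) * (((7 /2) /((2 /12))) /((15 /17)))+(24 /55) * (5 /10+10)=5917 /55+5831 * sqrt(26) /130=336.29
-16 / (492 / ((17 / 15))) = -68 / 1845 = -0.04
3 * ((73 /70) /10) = 219 /700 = 0.31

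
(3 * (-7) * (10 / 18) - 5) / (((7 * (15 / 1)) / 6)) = -20 / 21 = -0.95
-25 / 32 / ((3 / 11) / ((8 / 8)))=-275 / 96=-2.86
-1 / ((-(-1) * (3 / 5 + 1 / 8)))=-40 / 29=-1.38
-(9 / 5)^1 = -9 / 5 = -1.80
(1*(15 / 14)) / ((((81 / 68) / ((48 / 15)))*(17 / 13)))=2.20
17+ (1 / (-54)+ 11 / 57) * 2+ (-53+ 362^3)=24335638775 / 513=47437892.35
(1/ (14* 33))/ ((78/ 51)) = 17/ 12012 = 0.00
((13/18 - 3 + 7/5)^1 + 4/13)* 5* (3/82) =-667/6396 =-0.10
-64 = -64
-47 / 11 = -4.27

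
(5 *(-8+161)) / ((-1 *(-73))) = 765 / 73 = 10.48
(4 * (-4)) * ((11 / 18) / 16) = -11 / 18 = -0.61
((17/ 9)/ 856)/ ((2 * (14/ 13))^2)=2873/ 6039936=0.00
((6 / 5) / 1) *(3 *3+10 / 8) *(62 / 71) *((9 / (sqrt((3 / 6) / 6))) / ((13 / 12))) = 823608 *sqrt(3) / 4615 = 309.11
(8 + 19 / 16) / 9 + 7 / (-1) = -287 / 48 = -5.98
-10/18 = -5/9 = -0.56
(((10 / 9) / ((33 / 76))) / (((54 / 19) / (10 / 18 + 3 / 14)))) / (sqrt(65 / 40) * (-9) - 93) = -86842160 / 11474539461 + 700340 * sqrt(26) / 3824846487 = -0.01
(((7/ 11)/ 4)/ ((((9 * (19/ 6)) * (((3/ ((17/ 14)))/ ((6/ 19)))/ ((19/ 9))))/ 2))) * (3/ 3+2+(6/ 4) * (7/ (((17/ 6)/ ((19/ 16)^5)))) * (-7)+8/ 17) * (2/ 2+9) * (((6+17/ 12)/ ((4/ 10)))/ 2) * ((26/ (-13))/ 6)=2291958426875/ 426032234496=5.38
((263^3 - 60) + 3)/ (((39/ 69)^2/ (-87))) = -837222341970/ 169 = -4953978354.85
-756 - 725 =-1481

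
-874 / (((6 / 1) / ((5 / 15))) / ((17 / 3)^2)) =-1559.17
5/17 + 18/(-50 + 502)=1283/3842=0.33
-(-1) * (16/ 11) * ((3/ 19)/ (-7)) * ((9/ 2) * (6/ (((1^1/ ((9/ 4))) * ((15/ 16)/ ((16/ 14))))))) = -124416/ 51205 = -2.43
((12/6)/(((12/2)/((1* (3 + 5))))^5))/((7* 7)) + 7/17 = 118165/202419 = 0.58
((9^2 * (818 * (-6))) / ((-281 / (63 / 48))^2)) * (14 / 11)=-306807669 / 27794272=-11.04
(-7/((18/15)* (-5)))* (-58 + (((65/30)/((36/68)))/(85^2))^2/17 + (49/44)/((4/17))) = -146900619088573/2363840820000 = -62.14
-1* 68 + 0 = -68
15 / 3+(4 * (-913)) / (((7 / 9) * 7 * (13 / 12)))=-391231 / 637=-614.18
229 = 229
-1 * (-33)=33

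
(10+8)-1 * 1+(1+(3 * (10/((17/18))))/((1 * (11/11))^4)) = 846/17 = 49.76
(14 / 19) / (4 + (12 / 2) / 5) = 35 / 247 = 0.14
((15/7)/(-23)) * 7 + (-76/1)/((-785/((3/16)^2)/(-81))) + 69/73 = 1462251/84352960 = 0.02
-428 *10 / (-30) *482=68765.33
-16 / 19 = -0.84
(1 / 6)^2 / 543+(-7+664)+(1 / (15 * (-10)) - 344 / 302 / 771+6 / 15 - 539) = 118.39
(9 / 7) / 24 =3 / 56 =0.05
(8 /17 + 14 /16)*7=1281 /136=9.42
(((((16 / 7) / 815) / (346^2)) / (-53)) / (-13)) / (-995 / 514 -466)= -2056 / 28295440960827495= -0.00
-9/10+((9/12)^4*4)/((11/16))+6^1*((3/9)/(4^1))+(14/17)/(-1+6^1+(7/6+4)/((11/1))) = 2148709/1350140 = 1.59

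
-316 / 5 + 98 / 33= -9938 / 165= -60.23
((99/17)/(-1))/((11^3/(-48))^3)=995328/3644100977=0.00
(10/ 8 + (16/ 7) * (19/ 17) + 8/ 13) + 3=45915/ 6188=7.42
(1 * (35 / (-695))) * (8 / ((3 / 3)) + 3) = -77 / 139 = -0.55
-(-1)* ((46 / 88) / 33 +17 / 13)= 24983 / 18876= 1.32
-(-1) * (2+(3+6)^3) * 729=532899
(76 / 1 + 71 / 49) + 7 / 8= 30703 / 392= 78.32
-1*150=-150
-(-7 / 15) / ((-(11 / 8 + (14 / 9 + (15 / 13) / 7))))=-15288 / 101405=-0.15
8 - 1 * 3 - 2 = 3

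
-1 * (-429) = 429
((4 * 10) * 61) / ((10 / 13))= 3172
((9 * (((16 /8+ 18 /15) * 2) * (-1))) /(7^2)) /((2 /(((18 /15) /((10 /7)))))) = -432 /875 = -0.49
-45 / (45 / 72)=-72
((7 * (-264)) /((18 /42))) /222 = -2156 /111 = -19.42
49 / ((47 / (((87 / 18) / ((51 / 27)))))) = 4263 / 1598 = 2.67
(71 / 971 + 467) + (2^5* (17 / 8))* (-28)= -1395256 / 971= -1436.93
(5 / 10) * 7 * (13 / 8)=91 / 16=5.69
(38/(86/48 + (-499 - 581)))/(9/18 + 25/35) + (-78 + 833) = 332118527/439909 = 754.97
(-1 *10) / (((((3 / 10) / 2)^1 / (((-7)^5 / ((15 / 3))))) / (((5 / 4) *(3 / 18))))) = 46686.11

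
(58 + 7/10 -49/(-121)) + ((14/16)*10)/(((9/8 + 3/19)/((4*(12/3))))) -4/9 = 23753849/141570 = 167.79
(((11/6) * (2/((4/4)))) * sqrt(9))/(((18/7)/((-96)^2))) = 39424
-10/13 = -0.77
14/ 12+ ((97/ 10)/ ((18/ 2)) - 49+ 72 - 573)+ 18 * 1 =-529.76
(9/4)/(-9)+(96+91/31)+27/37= 456117/4588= 99.42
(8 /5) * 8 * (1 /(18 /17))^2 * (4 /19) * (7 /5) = 129472 /38475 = 3.37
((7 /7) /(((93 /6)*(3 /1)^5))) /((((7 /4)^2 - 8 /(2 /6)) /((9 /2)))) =-16 /280395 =-0.00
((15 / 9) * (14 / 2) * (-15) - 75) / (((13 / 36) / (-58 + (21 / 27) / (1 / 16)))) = 31538.46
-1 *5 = -5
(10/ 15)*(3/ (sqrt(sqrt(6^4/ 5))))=5^(1/ 4)/ 3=0.50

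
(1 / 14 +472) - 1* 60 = 5769 / 14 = 412.07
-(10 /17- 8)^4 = -252047376 /83521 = -3017.77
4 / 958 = 2 / 479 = 0.00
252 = 252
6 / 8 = 0.75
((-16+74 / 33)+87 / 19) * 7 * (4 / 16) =-40285 / 2508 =-16.06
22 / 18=11 / 9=1.22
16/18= 8/9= 0.89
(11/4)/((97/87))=957/388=2.47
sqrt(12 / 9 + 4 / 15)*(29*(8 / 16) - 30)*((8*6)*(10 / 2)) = -1488*sqrt(10) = -4705.47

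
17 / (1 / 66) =1122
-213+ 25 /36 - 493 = -25391 /36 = -705.31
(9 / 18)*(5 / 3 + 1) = 4 / 3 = 1.33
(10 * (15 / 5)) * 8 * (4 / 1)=960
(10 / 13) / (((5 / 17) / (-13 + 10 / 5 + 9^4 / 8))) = 110041 / 52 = 2116.17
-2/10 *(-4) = 0.80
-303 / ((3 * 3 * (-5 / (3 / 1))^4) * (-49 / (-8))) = -21816 / 30625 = -0.71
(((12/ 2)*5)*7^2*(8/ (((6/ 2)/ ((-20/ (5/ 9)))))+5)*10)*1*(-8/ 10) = 1070160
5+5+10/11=120/11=10.91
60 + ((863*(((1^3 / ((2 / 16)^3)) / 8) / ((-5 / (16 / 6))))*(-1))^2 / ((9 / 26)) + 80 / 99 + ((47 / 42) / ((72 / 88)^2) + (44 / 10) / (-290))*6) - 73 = 11335053754535146 / 4521825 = 2506743130.16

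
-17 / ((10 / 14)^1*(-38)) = 119 / 190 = 0.63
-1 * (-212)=212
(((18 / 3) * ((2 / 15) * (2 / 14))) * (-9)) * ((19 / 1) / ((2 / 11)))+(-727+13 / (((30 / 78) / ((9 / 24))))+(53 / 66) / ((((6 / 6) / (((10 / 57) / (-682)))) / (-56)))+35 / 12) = -147069557297 / 179597880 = -818.88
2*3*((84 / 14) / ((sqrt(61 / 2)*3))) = 12*sqrt(122) / 61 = 2.17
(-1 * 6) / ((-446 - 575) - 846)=6 / 1867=0.00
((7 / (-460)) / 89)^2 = 49 / 1676083600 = 0.00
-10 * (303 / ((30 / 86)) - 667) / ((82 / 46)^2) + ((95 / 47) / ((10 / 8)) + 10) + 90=-532.81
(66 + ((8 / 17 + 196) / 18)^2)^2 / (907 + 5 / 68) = 75130548812944 / 1988237258433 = 37.79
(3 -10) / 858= -7 / 858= -0.01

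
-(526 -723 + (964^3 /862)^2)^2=-40253571945654112115613852256668889 /34507149121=-1166528472245103963064473.00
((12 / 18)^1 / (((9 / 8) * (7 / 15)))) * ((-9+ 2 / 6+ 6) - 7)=-2320 / 189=-12.28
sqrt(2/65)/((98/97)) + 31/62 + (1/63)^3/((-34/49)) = 97* sqrt(130)/6370 + 43375/86751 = 0.67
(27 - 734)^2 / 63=71407 / 9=7934.11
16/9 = 1.78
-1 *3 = -3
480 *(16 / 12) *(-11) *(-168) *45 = 53222400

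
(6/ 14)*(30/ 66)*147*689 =217035/ 11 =19730.45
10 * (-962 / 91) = -740 / 7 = -105.71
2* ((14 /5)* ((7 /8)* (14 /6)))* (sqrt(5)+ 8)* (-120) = -10976 - 1372* sqrt(5) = -14043.89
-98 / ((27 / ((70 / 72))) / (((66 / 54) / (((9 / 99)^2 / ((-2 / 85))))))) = 12.28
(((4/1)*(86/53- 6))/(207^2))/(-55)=928/124904835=0.00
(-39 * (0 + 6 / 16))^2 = 13689 / 64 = 213.89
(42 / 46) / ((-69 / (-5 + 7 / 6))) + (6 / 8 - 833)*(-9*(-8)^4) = 4233848839 / 138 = 30680064.05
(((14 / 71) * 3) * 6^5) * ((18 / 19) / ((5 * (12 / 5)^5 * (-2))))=-118125 / 21584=-5.47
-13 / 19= -0.68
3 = 3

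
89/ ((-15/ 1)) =-89/ 15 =-5.93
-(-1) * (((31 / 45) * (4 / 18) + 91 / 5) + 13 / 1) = 12698 / 405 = 31.35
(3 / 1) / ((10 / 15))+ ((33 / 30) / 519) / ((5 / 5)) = 11683 / 2595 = 4.50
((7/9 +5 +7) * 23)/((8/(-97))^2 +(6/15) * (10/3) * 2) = 24886805/226392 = 109.93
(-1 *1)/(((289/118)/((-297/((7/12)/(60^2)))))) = 748387.15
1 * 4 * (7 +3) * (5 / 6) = 100 / 3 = 33.33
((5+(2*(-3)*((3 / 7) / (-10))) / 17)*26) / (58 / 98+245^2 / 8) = 4344704 / 250023845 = 0.02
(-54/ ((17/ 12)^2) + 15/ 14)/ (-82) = 104529/ 331772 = 0.32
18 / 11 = 1.64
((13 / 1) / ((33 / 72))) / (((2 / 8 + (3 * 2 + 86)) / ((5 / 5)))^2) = 1664 / 499257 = 0.00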